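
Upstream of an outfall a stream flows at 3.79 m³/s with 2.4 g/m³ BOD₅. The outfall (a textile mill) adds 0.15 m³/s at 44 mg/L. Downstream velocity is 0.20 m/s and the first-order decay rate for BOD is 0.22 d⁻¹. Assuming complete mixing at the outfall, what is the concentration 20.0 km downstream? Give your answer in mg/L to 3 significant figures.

3.09 mg/L

After complete mixing, C₀ = (0.15·44 + 3.79·2.4) / 3.94 = 3.984 mg/L.
Travel time t = 2e+04 m / 0.20 m/s = 1e+05 s = 1.157 d.
C = 3.984·exp(−0.22·1.157) = 3.984·0.7752 = 3.088 mg/L.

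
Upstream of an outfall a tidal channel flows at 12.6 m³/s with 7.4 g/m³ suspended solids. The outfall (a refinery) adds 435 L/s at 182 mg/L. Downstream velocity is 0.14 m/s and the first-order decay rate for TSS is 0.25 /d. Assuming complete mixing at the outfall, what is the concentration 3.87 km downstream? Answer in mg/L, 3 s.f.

12.2 mg/L

435 L/s = 0.435 m³/s.
After complete mixing, C₀ = (0.435·182 + 12.6·7.4) / 13.04 = 13.23 mg/L.
Travel time t = 3870 m / 0.14 m/s = 2.764e+04 s = 0.3199 d.
C = 13.23·exp(−0.25·0.3199) = 13.23·0.9231 = 12.21 mg/L.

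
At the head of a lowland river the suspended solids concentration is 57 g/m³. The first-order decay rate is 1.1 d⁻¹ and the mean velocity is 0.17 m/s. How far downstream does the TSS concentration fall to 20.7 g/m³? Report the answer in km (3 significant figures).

From C = C₀·e^(−kt), t = ln(C₀/C)/k = ln(57/20.7)/1.1 = 1.013/1.1 = 0.9208 d.
Distance = v·t = 0.17 m/s × 7.956e+04 s = 1.353e+04 m = 13.53 km.

13.5 km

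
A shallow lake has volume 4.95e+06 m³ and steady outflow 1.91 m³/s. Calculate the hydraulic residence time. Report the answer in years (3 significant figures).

Q = 1.91 m³/s × 3.156e+07 s/yr = 6.028e+07 m³/yr.
Hydraulic residence time τ = V/Q = 4.95e+06/6.028e+07 = 0.08212 yr.

0.0821 yr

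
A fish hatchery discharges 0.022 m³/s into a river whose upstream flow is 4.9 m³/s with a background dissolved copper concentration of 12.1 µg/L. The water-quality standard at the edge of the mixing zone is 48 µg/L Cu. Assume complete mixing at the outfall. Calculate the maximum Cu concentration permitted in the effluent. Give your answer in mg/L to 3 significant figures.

8.04 mg/L

12.1 µg/L = 0.0121 mg/L.
48 µg/L = 0.048 mg/L.
Mass balance: 0.048·4.922 = 0.022·Cₑ + 4.9·0.0121.
Cₑ = (0.2363 − 0.05929) / 0.022 = 8.044 mg/L.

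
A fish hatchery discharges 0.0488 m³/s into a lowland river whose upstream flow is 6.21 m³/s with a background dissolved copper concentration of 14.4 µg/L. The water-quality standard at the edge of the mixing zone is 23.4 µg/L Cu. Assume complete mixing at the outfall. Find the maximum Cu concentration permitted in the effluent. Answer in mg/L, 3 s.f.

14.4 µg/L = 0.0144 mg/L.
23.4 µg/L = 0.0234 mg/L.
Mass balance: 0.0234·6.259 = 0.0488·Cₑ + 6.21·0.0144.
Cₑ = (0.1465 − 0.08942) / 0.0488 = 1.169 mg/L.

1.17 mg/L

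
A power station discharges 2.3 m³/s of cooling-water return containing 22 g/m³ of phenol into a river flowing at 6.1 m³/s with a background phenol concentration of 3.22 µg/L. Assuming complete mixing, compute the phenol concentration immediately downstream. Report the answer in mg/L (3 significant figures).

3.22 µg/L = 0.00322 mg/L.
Conservation of mass across the mixing zone: C = (2.3·22 + 6.1·0.00322) / (2.3 + 6.1) = 50.62/8.4 = 6.026 mg/L.

6.03 mg/L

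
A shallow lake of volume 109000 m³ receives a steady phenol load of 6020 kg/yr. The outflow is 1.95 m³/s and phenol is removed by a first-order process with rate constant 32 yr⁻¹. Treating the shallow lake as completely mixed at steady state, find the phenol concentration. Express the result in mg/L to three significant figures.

0.0926 mg/L

Outflow Q = 1.95 m³/s × 3.156e+07 s/yr = 6.154e+07 m³/yr.
Steady-state CSTR mass balance: W = Q·C + k·V·C, so C = W/(Q + kV).
Q + kV = 6.154e+07 + 32·109000 = 6.503e+07 m³/yr.
C = 6020/6.503e+07 = 9.258e-05 kg/m³ = 0.09258 mg/L.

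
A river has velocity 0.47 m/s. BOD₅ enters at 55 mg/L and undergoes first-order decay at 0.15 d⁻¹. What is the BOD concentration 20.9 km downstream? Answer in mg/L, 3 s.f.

50.9 mg/L

Travel time t = 20.9 km / 0.47 m/s = 2.09e+04/0.47 = 4.447e+04 s = 0.5147 d.
First-order decay: C = 55·exp(−0.15·0.5147) = 55·0.9257 = 50.91 mg/L.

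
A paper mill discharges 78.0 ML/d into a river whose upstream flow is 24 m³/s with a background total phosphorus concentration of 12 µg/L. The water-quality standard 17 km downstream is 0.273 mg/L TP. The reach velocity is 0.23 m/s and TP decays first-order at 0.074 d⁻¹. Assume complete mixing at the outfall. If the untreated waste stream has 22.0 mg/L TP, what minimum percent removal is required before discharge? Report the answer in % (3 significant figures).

78.0 ML/d = 0.9028 m³/s.
12 µg/L = 0.012 mg/L.
Travel time to the compliance point: t = 1.7e+04/0.23 = 7.391e+04 s = 0.8555 d; decay factor exp(−0.074·0.8555) = 0.9387.
So the concentration just after mixing may be at most 0.273/0.9387 = 0.2908 mg/L.
Mass balance: 0.2908·24.9 = 0.9028·Cₑ + 24·0.012.
Cₑ = (7.243 − 0.288) / 0.9028 = 7.704 mg/L.
Required removal = 1 − 7.704/22.0 = 64.98 %.

65.0 %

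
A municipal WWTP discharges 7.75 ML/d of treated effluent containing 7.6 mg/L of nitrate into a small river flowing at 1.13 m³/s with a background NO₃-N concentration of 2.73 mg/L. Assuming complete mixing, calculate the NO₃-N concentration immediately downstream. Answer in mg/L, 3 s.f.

3.09 mg/L

7.75 ML/d = 0.0897 m³/s.
Flow-weighted mixing gives C = (0.0897·7.6 + 1.13·2.73) / (0.0897 + 1.13) = 3.767/1.22 = 3.088 mg/L.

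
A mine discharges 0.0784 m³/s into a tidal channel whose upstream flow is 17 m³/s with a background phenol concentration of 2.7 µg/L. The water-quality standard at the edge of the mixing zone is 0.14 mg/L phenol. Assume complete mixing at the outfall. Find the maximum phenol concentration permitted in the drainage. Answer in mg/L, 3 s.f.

29.9 mg/L

2.7 µg/L = 0.0027 mg/L.
Mass balance: 0.14·17.08 = 0.0784·Cₑ + 17·0.0027.
Cₑ = (2.391 − 0.0459) / 0.0784 = 29.91 mg/L.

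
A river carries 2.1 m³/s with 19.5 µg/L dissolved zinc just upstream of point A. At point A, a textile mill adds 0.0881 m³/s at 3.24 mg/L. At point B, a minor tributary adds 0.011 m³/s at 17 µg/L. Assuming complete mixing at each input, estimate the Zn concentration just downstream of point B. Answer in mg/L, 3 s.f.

0.149 mg/L

19.5 µg/L = 0.0195 mg/L.
After input A: C = (2.1·0.0195 + 0.0881·3.24) / 2.188 = 0.1492 mg/L.
17 µg/L = 0.017 mg/L.
After input B: C = (2.188·0.1492 + 0.011·0.017) / 2.199 = 0.1485 mg/L.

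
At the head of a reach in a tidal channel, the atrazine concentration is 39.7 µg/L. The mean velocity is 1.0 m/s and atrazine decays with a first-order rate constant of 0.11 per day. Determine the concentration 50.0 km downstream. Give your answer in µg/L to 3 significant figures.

Travel time t = 50.0 km / 1.0 m/s = 5e+04/1.0 = 5e+04 s = 0.5787 d.
First-order decay: C = 39.7·exp(−0.11·0.5787) = 39.7·0.9383 = 37.25 µg/L.

37.3 µg/L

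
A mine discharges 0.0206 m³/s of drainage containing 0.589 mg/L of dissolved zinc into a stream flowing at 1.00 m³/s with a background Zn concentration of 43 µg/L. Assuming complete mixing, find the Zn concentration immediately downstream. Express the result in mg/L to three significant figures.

0.0540 mg/L

43 µg/L = 0.043 mg/L.
Flow-weighted mixing gives C = (0.0206·0.589 + 1·0.043) / (0.0206 + 1) = 0.05513/1.021 = 0.05402 mg/L.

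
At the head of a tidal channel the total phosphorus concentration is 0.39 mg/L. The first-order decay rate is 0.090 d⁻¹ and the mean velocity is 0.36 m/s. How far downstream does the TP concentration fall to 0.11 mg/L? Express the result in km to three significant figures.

From C = C₀·e^(−kt), t = ln(C₀/C)/k = ln(0.39/0.11)/0.090 = 1.266/0.090 = 14.06 d.
Distance = v·t = 0.36 m/s × 1.215e+06 s = 4.374e+05 m = 437.4 km.

437 km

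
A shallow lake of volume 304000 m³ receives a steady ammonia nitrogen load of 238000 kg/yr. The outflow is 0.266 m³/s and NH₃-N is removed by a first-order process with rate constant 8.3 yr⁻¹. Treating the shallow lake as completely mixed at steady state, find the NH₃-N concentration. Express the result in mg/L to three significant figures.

Outflow Q = 0.266 m³/s × 3.156e+07 s/yr = 8.394e+06 m³/yr.
Steady-state CSTR mass balance: W = Q·C + k·V·C, so C = W/(Q + kV).
Q + kV = 8.394e+06 + 8.3·304000 = 1.092e+07 m³/yr.
C = 238000/1.092e+07 = 0.0218 kg/m³ = 21.8 mg/L.

21.8 mg/L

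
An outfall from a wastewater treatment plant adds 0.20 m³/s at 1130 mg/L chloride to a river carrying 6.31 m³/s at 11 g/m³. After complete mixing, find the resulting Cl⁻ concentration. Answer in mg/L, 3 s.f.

45.4 mg/L

By mass balance at complete mixing, C = (0.2·1130 + 6.31·11) / (0.2 + 6.31) = 295.4/6.51 = 45.38 mg/L.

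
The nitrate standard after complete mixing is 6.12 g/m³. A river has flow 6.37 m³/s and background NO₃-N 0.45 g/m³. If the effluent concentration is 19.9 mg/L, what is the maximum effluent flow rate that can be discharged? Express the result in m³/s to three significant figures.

Mass balance at complete mixing: C_std·(Q_w + Q_r) = Q_w·C_e + Q_r·C_b.
Rearranging, Q_w = Q_r·(C_std − C_b)/(C_e − C_std) = 6.37·(6.12 − 0.45) / (19.9 − 6.12) = 2.621 m³/s.

2.62 m³/s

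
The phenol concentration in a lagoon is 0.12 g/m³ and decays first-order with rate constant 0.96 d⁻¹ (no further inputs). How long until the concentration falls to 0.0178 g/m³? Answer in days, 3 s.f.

1.99 d

t = ln(C₀/C)/k = ln(0.12/0.0178)/0.96 = 1.908/0.96 = 1.988 d.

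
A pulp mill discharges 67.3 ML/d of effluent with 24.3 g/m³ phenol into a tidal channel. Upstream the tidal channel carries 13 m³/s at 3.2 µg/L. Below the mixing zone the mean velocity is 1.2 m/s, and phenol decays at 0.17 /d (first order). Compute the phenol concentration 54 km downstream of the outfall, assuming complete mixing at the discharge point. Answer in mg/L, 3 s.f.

67.3 ML/d = 0.7789 m³/s.
3.2 µg/L = 0.0032 mg/L.
After complete mixing, C₀ = (0.7789·24.3 + 13·0.0032) / 13.78 = 1.377 mg/L.
Travel time t = 5.4e+04 m / 1.2 m/s = 4.5e+04 s = 0.5208 d.
C = 1.377·exp(−0.17·0.5208) = 1.377·0.9153 = 1.26 mg/L.

1.26 mg/L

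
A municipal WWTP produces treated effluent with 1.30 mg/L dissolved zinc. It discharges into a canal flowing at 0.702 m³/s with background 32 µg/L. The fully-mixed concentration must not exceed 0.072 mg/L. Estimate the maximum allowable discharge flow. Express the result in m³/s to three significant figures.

0.0229 m³/s

32 µg/L = 0.032 mg/L.
Mass balance at complete mixing: C_std·(Q_w + Q_r) = Q_w·C_e + Q_r·C_b.
Rearranging, Q_w = Q_r·(C_std − C_b)/(C_e − C_std) = 0.702·(0.072 − 0.032) / (1.3 − 0.072) = 0.02287 m³/s.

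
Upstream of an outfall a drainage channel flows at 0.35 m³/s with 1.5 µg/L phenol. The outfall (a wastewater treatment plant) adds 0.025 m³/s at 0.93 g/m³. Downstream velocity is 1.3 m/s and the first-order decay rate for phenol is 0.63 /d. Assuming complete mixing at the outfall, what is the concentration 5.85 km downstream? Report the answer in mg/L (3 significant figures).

1.5 µg/L = 0.0015 mg/L.
After complete mixing, C₀ = (0.025·0.93 + 0.35·0.0015) / 0.375 = 0.0634 mg/L.
Travel time t = 5850 m / 1.3 m/s = 4500 s = 0.05208 d.
C = 0.0634·exp(−0.63·0.05208) = 0.0634·0.9677 = 0.06135 mg/L.

0.0614 mg/L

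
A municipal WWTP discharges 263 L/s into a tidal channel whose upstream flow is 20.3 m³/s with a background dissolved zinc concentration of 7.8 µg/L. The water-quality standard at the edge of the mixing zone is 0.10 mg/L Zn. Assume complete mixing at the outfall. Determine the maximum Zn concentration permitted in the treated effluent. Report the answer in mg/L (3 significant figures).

7.22 mg/L

263 L/s = 0.263 m³/s.
7.8 µg/L = 0.0078 mg/L.
Mass balance: 0.1·20.56 = 0.263·Cₑ + 20.3·0.0078.
Cₑ = (2.056 − 0.1583) / 0.263 = 7.217 mg/L.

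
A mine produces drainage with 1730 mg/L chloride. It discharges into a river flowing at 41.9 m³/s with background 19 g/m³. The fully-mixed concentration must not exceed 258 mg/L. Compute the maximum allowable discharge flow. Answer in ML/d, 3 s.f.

Mass balance at complete mixing: C_std·(Q_w + Q_r) = Q_w·C_e + Q_r·C_b.
Rearranging, Q_w = Q_r·(C_std − C_b)/(C_e − C_std) = 41.9·(258 − 19) / (1730 − 258) = 6.803 m³/s.
= 587.8 ML/d.

588 ML/d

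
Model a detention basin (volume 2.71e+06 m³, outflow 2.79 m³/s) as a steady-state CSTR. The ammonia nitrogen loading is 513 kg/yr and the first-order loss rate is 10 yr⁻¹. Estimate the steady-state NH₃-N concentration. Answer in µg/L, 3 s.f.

Outflow Q = 2.79 m³/s × 3.156e+07 s/yr = 8.805e+07 m³/yr.
Steady-state CSTR mass balance: W = Q·C + k·V·C, so C = W/(Q + kV).
Q + kV = 8.805e+07 + 10·2.71e+06 = 1.151e+08 m³/yr.
C = 513/1.151e+08 = 4.455e-06 kg/m³ = 0.004455 mg/L = 4.455 µg/L.

4.46 µg/L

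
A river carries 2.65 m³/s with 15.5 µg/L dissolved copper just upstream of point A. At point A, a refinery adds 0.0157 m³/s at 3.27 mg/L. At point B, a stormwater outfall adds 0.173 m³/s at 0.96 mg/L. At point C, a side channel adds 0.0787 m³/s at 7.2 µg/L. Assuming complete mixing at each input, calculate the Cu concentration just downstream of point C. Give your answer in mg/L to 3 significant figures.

0.0888 mg/L

15.5 µg/L = 0.0155 mg/L.
After input A: C = (2.65·0.0155 + 0.0157·3.27) / 2.666 = 0.03467 mg/L.
After input B: C = (2.666·0.03467 + 0.173·0.96) / 2.839 = 0.09106 mg/L.
7.2 µg/L = 0.0072 mg/L.
After input C: C = (2.839·0.09106 + 0.0787·0.0072) / 2.917 = 0.0888 mg/L.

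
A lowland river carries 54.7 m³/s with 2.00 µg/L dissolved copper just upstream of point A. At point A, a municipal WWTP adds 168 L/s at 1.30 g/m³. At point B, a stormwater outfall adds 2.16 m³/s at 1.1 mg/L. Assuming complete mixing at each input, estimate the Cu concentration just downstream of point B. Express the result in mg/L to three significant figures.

2.00 µg/L = 0.002 mg/L.
168 L/s = 0.168 m³/s.
After input A: C = (54.7·0.002 + 0.168·1.3) / 54.87 = 0.005974 mg/L.
After input B: C = (54.87·0.005974 + 2.16·1.1) / 57.03 = 0.04741 mg/L.

0.0474 mg/L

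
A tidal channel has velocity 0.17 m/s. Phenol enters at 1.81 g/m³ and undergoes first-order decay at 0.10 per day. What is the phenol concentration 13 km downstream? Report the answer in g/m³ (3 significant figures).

1.66 g/m³

Travel time t = 13 km / 0.17 m/s = 1.3e+04/0.17 = 7.647e+04 s = 0.8851 d.
First-order decay: C = 1.81·exp(−0.10·0.8851) = 1.81·0.9153 = 1.657 g/m³.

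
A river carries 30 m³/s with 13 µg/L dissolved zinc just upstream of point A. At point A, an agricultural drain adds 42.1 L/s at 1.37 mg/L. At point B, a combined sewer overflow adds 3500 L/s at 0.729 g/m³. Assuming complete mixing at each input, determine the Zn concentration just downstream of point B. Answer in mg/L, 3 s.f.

13 µg/L = 0.013 mg/L.
42.1 L/s = 0.0421 m³/s.
After input A: C = (30·0.013 + 0.0421·1.37) / 30.04 = 0.0149 mg/L.
3500 L/s = 3.5 m³/s.
After input B: C = (30.04·0.0149 + 3.5·0.729) / 33.54 = 0.08942 mg/L.

0.0894 mg/L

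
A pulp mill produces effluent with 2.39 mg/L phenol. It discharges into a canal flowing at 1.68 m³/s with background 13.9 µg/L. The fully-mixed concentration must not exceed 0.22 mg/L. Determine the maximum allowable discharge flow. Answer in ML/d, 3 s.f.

13.9 µg/L = 0.0139 mg/L.
Mass balance at complete mixing: C_std·(Q_w + Q_r) = Q_w·C_e + Q_r·C_b.
Rearranging, Q_w = Q_r·(C_std − C_b)/(C_e − C_std) = 1.68·(0.22 − 0.0139) / (2.39 − 0.22) = 0.1596 m³/s.
= 13.79 ML/d.

13.8 ML/d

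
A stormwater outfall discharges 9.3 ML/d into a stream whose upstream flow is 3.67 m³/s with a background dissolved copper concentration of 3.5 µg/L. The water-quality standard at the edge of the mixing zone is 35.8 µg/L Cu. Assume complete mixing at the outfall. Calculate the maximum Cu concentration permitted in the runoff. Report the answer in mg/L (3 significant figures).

9.3 ML/d = 0.1076 m³/s.
3.5 µg/L = 0.0035 mg/L.
35.8 µg/L = 0.0358 mg/L.
Mass balance: 0.0358·3.778 = 0.1076·Cₑ + 3.67·0.0035.
Cₑ = (0.1352 − 0.01285) / 0.1076 = 1.137 mg/L.

1.14 mg/L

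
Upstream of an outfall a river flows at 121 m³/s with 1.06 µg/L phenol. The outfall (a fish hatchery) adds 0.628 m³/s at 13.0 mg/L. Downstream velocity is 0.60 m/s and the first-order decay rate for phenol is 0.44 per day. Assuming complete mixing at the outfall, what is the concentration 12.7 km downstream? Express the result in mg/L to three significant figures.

1.06 µg/L = 0.00106 mg/L.
After complete mixing, C₀ = (0.628·13 + 121·0.00106) / 121.6 = 0.06818 mg/L.
Travel time t = 1.27e+04 m / 0.60 m/s = 2.117e+04 s = 0.245 d.
C = 0.06818·exp(−0.44·0.245) = 0.06818·0.8978 = 0.06121 mg/L.

0.0612 mg/L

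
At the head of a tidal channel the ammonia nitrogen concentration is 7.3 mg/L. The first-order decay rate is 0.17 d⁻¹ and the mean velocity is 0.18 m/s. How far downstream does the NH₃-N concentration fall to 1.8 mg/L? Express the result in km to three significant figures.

From C = C₀·e^(−kt), t = ln(C₀/C)/k = ln(7.3/1.8)/0.17 = 1.4/0.17 = 8.236 d.
Distance = v·t = 0.18 m/s × 7.116e+05 s = 1.281e+05 m = 128.1 km.

128 km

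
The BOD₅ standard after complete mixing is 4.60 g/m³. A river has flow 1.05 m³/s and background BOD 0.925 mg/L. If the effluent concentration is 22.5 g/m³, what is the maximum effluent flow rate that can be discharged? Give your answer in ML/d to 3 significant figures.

18.6 ML/d

Mass balance at complete mixing: C_std·(Q_w + Q_r) = Q_w·C_e + Q_r·C_b.
Rearranging, Q_w = Q_r·(C_std − C_b)/(C_e − C_std) = 1.05·(4.6 − 0.925) / (22.5 − 4.6) = 0.2156 m³/s.
= 18.63 ML/d.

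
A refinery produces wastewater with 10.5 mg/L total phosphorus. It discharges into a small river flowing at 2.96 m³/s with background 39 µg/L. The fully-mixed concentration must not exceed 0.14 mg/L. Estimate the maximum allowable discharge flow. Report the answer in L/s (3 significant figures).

28.9 L/s

39 µg/L = 0.039 mg/L.
Mass balance at complete mixing: C_std·(Q_w + Q_r) = Q_w·C_e + Q_r·C_b.
Rearranging, Q_w = Q_r·(C_std − C_b)/(C_e − C_std) = 2.96·(0.14 − 0.039) / (10.5 − 0.14) = 0.02886 m³/s.
= 28.86 L/s.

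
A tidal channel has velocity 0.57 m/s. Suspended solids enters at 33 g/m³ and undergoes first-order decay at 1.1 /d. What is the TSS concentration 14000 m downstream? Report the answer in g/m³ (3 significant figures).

Travel time t = 14000 m / 0.57 m/s = 1.4e+04/0.57 = 2.456e+04 s = 0.2843 d.
First-order decay: C = 33·exp(−1.1·0.2843) = 33·0.7315 = 24.14 g/m³.

24.1 g/m³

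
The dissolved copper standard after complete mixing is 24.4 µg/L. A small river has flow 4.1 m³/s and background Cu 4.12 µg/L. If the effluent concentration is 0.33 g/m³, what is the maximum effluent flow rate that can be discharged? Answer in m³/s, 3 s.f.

4.12 µg/L = 0.00412 mg/L.
24.4 µg/L = 0.0244 mg/L.
Mass balance at complete mixing: C_std·(Q_w + Q_r) = Q_w·C_e + Q_r·C_b.
Rearranging, Q_w = Q_r·(C_std − C_b)/(C_e − C_std) = 4.1·(0.0244 − 0.00412) / (0.33 − 0.0244) = 0.2721 m³/s.

0.272 m³/s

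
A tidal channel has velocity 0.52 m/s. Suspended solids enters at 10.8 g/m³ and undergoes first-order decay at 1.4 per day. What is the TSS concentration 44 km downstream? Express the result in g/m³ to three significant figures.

2.74 g/m³

Travel time t = 44 km / 0.52 m/s = 4.4e+04/0.52 = 8.462e+04 s = 0.9793 d.
First-order decay: C = 10.8·exp(−1.4·0.9793) = 10.8·0.2538 = 2.741 g/m³.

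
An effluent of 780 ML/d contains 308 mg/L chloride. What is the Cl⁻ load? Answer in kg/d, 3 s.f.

780 ML/d = 9.028 m³/s.
Mass flux = Q·C = 9.028 m³/s × 308 g/m³ = 2781 g/s.
= 2781 g/s × 86.4 = 2.402e+05 kg/d.

240000 kg/d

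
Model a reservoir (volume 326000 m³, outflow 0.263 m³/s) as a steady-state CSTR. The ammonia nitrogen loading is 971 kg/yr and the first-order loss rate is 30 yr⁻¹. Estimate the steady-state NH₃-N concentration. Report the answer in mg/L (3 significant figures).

0.0537 mg/L

Outflow Q = 0.263 m³/s × 3.156e+07 s/yr = 8.3e+06 m³/yr.
Steady-state CSTR mass balance: W = Q·C + k·V·C, so C = W/(Q + kV).
Q + kV = 8.3e+06 + 30·326000 = 1.808e+07 m³/yr.
C = 971/1.808e+07 = 5.371e-05 kg/m³ = 0.05371 mg/L.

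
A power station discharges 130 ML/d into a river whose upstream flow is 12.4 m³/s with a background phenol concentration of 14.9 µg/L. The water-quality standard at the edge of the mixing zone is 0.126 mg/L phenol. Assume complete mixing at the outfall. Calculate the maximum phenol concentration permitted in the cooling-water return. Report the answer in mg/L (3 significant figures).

130 ML/d = 1.505 m³/s.
14.9 µg/L = 0.0149 mg/L.
Mass balance: 0.126·13.9 = 1.505·Cₑ + 12.4·0.0149.
Cₑ = (1.752 − 0.1848) / 1.505 = 1.042 mg/L.

1.04 mg/L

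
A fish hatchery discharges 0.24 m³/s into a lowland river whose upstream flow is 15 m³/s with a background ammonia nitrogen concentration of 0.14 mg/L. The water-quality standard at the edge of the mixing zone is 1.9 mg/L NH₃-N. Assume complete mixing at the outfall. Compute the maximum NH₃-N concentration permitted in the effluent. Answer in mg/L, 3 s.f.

Mass balance: 1.9·15.24 = 0.24·Cₑ + 15·0.14.
Cₑ = (28.96 − 2.1) / 0.24 = 111.9 mg/L.

112 mg/L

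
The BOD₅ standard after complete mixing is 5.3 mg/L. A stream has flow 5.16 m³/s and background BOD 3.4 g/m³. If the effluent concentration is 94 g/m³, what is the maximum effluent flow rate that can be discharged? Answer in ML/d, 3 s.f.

Mass balance at complete mixing: C_std·(Q_w + Q_r) = Q_w·C_e + Q_r·C_b.
Rearranging, Q_w = Q_r·(C_std − C_b)/(C_e − C_std) = 5.16·(5.3 − 3.4) / (94 − 5.3) = 0.1105 m³/s.
= 9.55 ML/d.

9.55 ML/d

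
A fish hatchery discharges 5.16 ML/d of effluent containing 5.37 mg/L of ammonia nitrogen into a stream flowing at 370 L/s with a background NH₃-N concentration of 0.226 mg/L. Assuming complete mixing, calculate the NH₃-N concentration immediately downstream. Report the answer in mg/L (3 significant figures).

5.16 ML/d = 0.05972 m³/s.
370 L/s = 0.37 m³/s.
Conservation of mass across the mixing zone: C = (0.05972·5.37 + 0.37·0.226) / (0.05972 + 0.37) = 0.4043/0.4297 = 0.9409 mg/L.

0.941 mg/L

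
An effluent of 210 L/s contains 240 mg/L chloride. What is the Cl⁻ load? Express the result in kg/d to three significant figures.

210 L/s = 0.21 m³/s.
Mass flux = Q·C = 0.21 m³/s × 240 g/m³ = 50.4 g/s.
= 50.4 g/s × 86.4 = 4355 kg/d.

4350 kg/d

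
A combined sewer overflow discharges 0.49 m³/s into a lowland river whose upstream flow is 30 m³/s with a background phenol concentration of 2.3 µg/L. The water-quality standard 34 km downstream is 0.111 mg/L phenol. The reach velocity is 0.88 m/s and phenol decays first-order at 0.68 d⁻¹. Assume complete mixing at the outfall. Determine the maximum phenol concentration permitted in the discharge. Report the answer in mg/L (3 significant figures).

9.22 mg/L

2.3 µg/L = 0.0023 mg/L.
Travel time to the compliance point: t = 3.4e+04/0.88 = 3.864e+04 s = 0.4472 d; decay factor exp(−0.68·0.4472) = 0.7378.
So the concentration just after mixing may be at most 0.111/0.7378 = 0.1504 mg/L.
Mass balance: 0.1504·30.49 = 0.49·Cₑ + 30·0.0023.
Cₑ = (4.587 − 0.069) / 0.49 = 9.221 mg/L.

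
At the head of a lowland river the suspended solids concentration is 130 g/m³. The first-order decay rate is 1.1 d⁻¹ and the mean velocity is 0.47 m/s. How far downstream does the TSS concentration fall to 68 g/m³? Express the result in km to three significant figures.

From C = C₀·e^(−kt), t = ln(C₀/C)/k = ln(130/68)/1.1 = 0.648/1.1 = 0.5891 d.
Distance = v·t = 0.47 m/s × 5.09e+04 s = 2.392e+04 m = 23.92 km.

23.9 km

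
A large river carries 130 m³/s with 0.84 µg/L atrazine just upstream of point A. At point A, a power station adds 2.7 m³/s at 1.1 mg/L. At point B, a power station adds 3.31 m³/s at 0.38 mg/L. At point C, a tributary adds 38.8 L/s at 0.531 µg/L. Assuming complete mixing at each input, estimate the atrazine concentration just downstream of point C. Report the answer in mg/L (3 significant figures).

0.84 µg/L = 0.00084 mg/L.
After input A: C = (130·0.00084 + 2.7·1.1) / 132.7 = 0.0232 mg/L.
After input B: C = (132.7·0.0232 + 3.31·0.38) / 136 = 0.03189 mg/L.
38.8 L/s = 0.0388 m³/s.
0.531 µg/L = 0.000531 mg/L.
After input C: C = (136·0.03189 + 0.0388·0.000531) / 136 = 0.03188 mg/L.

0.0319 mg/L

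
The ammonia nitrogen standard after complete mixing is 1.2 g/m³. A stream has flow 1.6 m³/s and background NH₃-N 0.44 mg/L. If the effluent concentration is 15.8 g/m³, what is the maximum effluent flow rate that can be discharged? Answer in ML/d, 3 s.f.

7.20 ML/d

Mass balance at complete mixing: C_std·(Q_w + Q_r) = Q_w·C_e + Q_r·C_b.
Rearranging, Q_w = Q_r·(C_std − C_b)/(C_e − C_std) = 1.6·(1.2 − 0.44) / (15.8 − 1.2) = 0.08329 m³/s.
= 7.196 ML/d.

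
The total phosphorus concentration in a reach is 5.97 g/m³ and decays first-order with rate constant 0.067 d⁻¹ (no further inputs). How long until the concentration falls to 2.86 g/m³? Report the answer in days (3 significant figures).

11.0 d

t = ln(C₀/C)/k = ln(5.97/2.86)/0.067 = 0.7359/0.067 = 10.98 d.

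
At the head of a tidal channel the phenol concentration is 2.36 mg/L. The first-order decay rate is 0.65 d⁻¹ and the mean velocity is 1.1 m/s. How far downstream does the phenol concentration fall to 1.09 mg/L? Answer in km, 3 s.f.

113 km

From C = C₀·e^(−kt), t = ln(C₀/C)/k = ln(2.36/1.09)/0.65 = 0.7725/0.65 = 1.188 d.
Distance = v·t = 1.1 m/s × 1.027e+05 s = 1.129e+05 m = 112.9 km.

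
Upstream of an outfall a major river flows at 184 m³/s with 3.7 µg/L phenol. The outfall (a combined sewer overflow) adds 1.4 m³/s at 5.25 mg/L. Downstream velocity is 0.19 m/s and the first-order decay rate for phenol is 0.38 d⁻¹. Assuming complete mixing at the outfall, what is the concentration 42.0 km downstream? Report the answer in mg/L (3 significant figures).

0.0164 mg/L

3.7 µg/L = 0.0037 mg/L.
After complete mixing, C₀ = (1.4·5.25 + 184·0.0037) / 185.4 = 0.04332 mg/L.
Travel time t = 4.2e+04 m / 0.19 m/s = 2.211e+05 s = 2.558 d.
C = 0.04332·exp(−0.38·2.558) = 0.04332·0.3782 = 0.01638 mg/L.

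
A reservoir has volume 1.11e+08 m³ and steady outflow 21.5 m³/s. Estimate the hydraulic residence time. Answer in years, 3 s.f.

0.164 yr

Q = 21.5 m³/s × 3.156e+07 s/yr = 6.785e+08 m³/yr.
Hydraulic residence time τ = V/Q = 1.11e+08/6.785e+08 = 0.1636 yr.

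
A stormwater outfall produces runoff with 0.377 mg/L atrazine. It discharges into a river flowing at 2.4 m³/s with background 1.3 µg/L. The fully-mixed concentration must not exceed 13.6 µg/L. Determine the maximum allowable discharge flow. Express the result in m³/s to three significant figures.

0.0812 m³/s

1.3 µg/L = 0.0013 mg/L.
13.6 µg/L = 0.0136 mg/L.
Mass balance at complete mixing: C_std·(Q_w + Q_r) = Q_w·C_e + Q_r·C_b.
Rearranging, Q_w = Q_r·(C_std − C_b)/(C_e − C_std) = 2.4·(0.0136 − 0.0013) / (0.377 − 0.0136) = 0.08123 m³/s.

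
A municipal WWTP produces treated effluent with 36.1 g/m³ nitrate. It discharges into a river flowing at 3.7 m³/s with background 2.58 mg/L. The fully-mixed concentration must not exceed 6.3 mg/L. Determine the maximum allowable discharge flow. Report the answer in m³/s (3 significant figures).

0.462 m³/s

Mass balance at complete mixing: C_std·(Q_w + Q_r) = Q_w·C_e + Q_r·C_b.
Rearranging, Q_w = Q_r·(C_std − C_b)/(C_e − C_std) = 3.7·(6.3 − 2.58) / (36.1 − 6.3) = 0.4619 m³/s.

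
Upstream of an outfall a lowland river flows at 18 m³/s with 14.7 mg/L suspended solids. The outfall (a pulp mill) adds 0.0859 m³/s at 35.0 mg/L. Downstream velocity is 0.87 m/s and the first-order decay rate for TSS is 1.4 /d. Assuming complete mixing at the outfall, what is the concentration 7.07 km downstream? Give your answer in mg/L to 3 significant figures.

After complete mixing, C₀ = (0.0859·35 + 18·14.7) / 18.09 = 14.8 mg/L.
Travel time t = 7070 m / 0.87 m/s = 8126 s = 0.09406 d.
C = 14.8·exp(−1.4·0.09406) = 14.8·0.8766 = 12.97 mg/L.

13.0 mg/L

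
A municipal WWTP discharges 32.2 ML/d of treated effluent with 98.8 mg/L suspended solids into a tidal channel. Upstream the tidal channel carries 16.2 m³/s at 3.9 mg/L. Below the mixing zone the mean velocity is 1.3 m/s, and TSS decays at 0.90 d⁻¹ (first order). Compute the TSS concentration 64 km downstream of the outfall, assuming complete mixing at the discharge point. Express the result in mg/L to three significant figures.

3.61 mg/L

32.2 ML/d = 0.3727 m³/s.
After complete mixing, C₀ = (0.3727·98.8 + 16.2·3.9) / 16.57 = 6.034 mg/L.
Travel time t = 6.4e+04 m / 1.3 m/s = 4.923e+04 s = 0.5698 d.
C = 6.034·exp(−0.90·0.5698) = 6.034·0.5988 = 3.613 mg/L.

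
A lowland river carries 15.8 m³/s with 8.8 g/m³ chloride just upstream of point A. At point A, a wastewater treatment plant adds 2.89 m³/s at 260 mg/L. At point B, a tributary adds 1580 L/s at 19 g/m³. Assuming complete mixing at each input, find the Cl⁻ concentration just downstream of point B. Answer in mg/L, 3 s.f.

45.4 mg/L

After input A: C = (15.8·8.8 + 2.89·260) / 18.69 = 47.64 mg/L.
1580 L/s = 1.58 m³/s.
After input B: C = (18.69·47.64 + 1.58·19) / 20.27 = 45.41 mg/L.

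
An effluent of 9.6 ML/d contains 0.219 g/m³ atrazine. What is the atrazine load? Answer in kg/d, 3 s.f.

9.6 ML/d = 0.1111 m³/s.
Mass flux = Q·C = 0.1111 m³/s × 0.219 g/m³ = 0.02433 g/s.
= 0.02433 g/s × 86.4 = 2.102 kg/d.

2.10 kg/d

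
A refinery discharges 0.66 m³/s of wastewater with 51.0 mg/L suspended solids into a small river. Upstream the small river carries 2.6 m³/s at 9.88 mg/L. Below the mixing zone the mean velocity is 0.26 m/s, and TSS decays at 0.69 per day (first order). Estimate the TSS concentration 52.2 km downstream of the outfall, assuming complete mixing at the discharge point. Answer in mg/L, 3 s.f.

After complete mixing, C₀ = (0.66·51 + 2.6·9.88) / 3.26 = 18.2 mg/L.
Travel time t = 5.22e+04 m / 0.26 m/s = 2.008e+05 s = 2.324 d.
C = 18.2·exp(−0.69·2.324) = 18.2·0.2012 = 3.663 mg/L.

3.66 mg/L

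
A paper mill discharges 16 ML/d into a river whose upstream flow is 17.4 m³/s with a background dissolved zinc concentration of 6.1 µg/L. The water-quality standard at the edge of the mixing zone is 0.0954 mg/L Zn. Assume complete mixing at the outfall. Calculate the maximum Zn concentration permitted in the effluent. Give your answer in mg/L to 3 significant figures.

8.49 mg/L

16 ML/d = 0.1852 m³/s.
6.1 µg/L = 0.0061 mg/L.
Mass balance: 0.0954·17.59 = 0.1852·Cₑ + 17.4·0.0061.
Cₑ = (1.678 − 0.1061) / 0.1852 = 8.486 mg/L.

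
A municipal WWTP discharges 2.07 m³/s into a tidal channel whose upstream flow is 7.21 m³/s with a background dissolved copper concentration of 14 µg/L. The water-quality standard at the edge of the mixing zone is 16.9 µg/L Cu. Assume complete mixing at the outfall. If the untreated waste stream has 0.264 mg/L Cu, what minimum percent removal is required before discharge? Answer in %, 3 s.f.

89.8 %

14 µg/L = 0.014 mg/L.
16.9 µg/L = 0.0169 mg/L.
Mass balance: 0.0169·9.28 = 2.07·Cₑ + 7.21·0.014.
Cₑ = (0.1568 − 0.1009) / 2.07 = 0.027 mg/L.
Required removal = 1 − 0.027/0.264 = 89.77 %.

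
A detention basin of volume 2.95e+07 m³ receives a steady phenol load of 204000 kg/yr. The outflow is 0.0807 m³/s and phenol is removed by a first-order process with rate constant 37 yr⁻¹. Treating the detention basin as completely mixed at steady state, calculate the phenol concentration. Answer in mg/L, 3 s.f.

0.186 mg/L

Outflow Q = 0.0807 m³/s × 3.156e+07 s/yr = 2.547e+06 m³/yr.
Steady-state CSTR mass balance: W = Q·C + k·V·C, so C = W/(Q + kV).
Q + kV = 2.547e+06 + 37·2.95e+07 = 1.094e+09 m³/yr.
C = 204000/1.094e+09 = 0.0001865 kg/m³ = 0.1865 mg/L.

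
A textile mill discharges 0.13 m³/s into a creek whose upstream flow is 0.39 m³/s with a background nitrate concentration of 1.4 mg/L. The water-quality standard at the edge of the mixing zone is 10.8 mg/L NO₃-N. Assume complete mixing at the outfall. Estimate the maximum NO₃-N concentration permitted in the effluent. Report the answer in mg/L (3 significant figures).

Mass balance: 10.8·0.52 = 0.13·Cₑ + 0.39·1.4.
Cₑ = (5.616 − 0.546) / 0.13 = 39 mg/L.

39.0 mg/L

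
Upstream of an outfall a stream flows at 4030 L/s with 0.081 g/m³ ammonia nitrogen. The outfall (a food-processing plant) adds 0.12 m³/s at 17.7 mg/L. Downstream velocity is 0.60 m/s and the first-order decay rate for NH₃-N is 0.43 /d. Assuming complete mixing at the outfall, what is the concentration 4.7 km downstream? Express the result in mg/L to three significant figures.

4030 L/s = 4.03 m³/s.
After complete mixing, C₀ = (0.12·17.7 + 4.03·0.081) / 4.15 = 0.5905 mg/L.
Travel time t = 4700 m / 0.60 m/s = 7833 s = 0.09066 d.
C = 0.5905·exp(−0.43·0.09066) = 0.5905·0.9618 = 0.5679 mg/L.

0.568 mg/L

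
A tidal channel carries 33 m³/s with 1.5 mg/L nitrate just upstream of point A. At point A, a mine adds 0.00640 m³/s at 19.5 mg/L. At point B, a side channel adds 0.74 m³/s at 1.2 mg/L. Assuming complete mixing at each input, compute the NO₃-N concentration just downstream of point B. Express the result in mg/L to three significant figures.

After input A: C = (33·1.5 + 0.0064·19.5) / 33.01 = 1.503 mg/L.
After input B: C = (33.01·1.503 + 0.74·1.2) / 33.75 = 1.497 mg/L.

1.50 mg/L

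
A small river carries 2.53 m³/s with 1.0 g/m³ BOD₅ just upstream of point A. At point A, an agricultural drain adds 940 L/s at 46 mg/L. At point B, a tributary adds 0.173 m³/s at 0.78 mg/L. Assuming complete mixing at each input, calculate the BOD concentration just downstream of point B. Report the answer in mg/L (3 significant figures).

940 L/s = 0.94 m³/s.
After input A: C = (2.53·1 + 0.94·46) / 3.47 = 13.19 mg/L.
After input B: C = (3.47·13.19 + 0.173·0.78) / 3.643 = 12.6 mg/L.

12.6 mg/L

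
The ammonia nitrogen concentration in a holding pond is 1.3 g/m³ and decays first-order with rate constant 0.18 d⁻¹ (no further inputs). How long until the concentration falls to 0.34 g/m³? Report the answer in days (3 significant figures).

t = ln(C₀/C)/k = ln(1.3/0.34)/0.18 = 1.341/0.18 = 7.451 d.

7.45 d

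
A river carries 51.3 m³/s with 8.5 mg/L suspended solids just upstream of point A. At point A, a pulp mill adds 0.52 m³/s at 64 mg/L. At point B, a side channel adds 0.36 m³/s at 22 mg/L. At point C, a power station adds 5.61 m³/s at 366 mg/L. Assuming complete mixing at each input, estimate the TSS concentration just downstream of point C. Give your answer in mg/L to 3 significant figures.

43.8 mg/L

After input A: C = (51.3·8.5 + 0.52·64) / 51.82 = 9.057 mg/L.
After input B: C = (51.82·9.057 + 0.36·22) / 52.18 = 9.146 mg/L.
After input C: C = (52.18·9.146 + 5.61·366) / 57.79 = 43.79 mg/L.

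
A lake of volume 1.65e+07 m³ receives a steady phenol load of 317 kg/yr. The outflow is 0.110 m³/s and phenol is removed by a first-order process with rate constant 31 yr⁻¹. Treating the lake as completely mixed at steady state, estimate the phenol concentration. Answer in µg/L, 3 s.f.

Outflow Q = 0.110 m³/s × 3.156e+07 s/yr = 3.471e+06 m³/yr.
Steady-state CSTR mass balance: W = Q·C + k·V·C, so C = W/(Q + kV).
Q + kV = 3.471e+06 + 31·1.65e+07 = 5.15e+08 m³/yr.
C = 317/5.15e+08 = 6.156e-07 kg/m³ = 0.0006156 mg/L = 0.6156 µg/L.

0.616 µg/L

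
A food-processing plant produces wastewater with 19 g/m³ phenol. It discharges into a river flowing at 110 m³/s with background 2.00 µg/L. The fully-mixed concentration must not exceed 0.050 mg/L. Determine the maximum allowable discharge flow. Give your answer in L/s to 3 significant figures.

279 L/s

2.00 µg/L = 0.002 mg/L.
Mass balance at complete mixing: C_std·(Q_w + Q_r) = Q_w·C_e + Q_r·C_b.
Rearranging, Q_w = Q_r·(C_std − C_b)/(C_e − C_std) = 110·(0.05 − 0.002) / (19 − 0.05) = 0.2786 m³/s.
= 278.6 L/s.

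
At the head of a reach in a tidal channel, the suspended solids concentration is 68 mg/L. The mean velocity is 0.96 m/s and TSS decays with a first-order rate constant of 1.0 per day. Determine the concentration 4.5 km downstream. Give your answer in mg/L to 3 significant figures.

Travel time t = 4.5 km / 0.96 m/s = 4500/0.96 = 4688 s = 0.05425 d.
First-order decay: C = 68·exp(−1.0·0.05425) = 68·0.9472 = 64.41 mg/L.

64.4 mg/L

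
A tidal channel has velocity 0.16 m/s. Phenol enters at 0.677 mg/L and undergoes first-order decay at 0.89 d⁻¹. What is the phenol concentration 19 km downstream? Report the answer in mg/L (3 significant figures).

0.199 mg/L

Travel time t = 19 km / 0.16 m/s = 1.9e+04/0.16 = 1.188e+05 s = 1.374 d.
First-order decay: C = 0.677·exp(−0.89·1.374) = 0.677·0.2943 = 0.1992 mg/L.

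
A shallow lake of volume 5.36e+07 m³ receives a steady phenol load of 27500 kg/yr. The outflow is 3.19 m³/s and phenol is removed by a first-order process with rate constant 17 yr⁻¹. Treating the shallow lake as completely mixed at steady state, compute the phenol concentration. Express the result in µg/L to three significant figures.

Outflow Q = 3.19 m³/s × 3.156e+07 s/yr = 1.007e+08 m³/yr.
Steady-state CSTR mass balance: W = Q·C + k·V·C, so C = W/(Q + kV).
Q + kV = 1.007e+08 + 17·5.36e+07 = 1.012e+09 m³/yr.
C = 27500/1.012e+09 = 2.718e-05 kg/m³ = 0.02718 mg/L = 27.18 µg/L.

27.2 µg/L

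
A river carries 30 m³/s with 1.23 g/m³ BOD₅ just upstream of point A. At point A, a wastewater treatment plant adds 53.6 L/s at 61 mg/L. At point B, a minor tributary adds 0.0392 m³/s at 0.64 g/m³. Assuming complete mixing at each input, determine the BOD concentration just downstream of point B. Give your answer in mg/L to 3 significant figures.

53.6 L/s = 0.0536 m³/s.
After input A: C = (30·1.23 + 0.0536·61) / 30.05 = 1.337 mg/L.
After input B: C = (30.05·1.337 + 0.0392·0.64) / 30.09 = 1.336 mg/L.

1.34 mg/L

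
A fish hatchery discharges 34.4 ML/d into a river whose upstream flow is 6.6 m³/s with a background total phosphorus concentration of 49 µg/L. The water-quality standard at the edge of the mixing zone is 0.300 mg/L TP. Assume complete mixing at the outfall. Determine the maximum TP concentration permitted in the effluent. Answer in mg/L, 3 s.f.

4.46 mg/L

34.4 ML/d = 0.3981 m³/s.
49 µg/L = 0.049 mg/L.
Mass balance: 0.3·6.998 = 0.3981·Cₑ + 6.6·0.049.
Cₑ = (2.099 − 0.3234) / 0.3981 = 4.461 mg/L.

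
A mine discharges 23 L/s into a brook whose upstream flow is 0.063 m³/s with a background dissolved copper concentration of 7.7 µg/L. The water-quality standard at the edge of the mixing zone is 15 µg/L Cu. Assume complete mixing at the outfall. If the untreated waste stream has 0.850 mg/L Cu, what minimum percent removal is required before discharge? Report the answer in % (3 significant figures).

23 L/s = 0.023 m³/s.
7.7 µg/L = 0.0077 mg/L.
15 µg/L = 0.015 mg/L.
Mass balance: 0.015·0.086 = 0.023·Cₑ + 0.063·0.0077.
Cₑ = (0.00129 − 0.0004851) / 0.023 = 0.035 mg/L.
Required removal = 1 − 0.035/0.850 = 95.88 %.

95.9 %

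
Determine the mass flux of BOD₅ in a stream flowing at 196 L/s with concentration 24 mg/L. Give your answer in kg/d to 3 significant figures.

196 L/s = 0.196 m³/s.
Mass flux = Q·C = 0.196 m³/s × 24 g/m³ = 4.704 g/s.
= 4.704 g/s × 86.4 = 406.4 kg/d.

406 kg/d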